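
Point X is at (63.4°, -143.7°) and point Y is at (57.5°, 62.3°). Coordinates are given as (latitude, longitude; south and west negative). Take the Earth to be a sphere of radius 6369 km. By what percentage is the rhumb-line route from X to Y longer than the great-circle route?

32.2%

Great circle: σ = 1.0029 rad → d_gc = Rσ = 6387.2 km
Rhumb: Δφ = -0.1030, Δλ = -2.6878, Δψ = -0.2095, q = Δφ/Δψ = 0.4916 → d_rh = R√(Δφ²+q²Δλ²) = 8441.1 km
Excess = (8441.1 − 6387.2) / 6387.2 = 2053.9 / 6387.2 = 32.16% ≈ 32.2%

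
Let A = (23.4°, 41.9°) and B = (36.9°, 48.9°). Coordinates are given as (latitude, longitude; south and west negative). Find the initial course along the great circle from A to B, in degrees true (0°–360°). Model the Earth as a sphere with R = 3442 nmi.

N = sin Δλ·cos φ₂ = +0.0975;  D = cos φ₁ sin φ₂ − sin φ₁ cos φ₂ cos Δλ = +0.2358
initial course = atan2(N, D) = 22.45°

22.5°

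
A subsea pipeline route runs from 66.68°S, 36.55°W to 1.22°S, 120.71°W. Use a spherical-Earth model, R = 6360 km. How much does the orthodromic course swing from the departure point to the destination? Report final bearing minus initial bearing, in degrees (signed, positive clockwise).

+61.9°

Initial bearing θ₁ = atan2(sin Δλ cos φ₂, cos φ₁ sin φ₂ − sin φ₁ cos φ₂ cos Δλ) = 274.88°
Final bearing θ₂ = (initial bearing from the destination back to the start) + 180° = 336.76°
Δθ = θ₂ − θ₁ = +61.9°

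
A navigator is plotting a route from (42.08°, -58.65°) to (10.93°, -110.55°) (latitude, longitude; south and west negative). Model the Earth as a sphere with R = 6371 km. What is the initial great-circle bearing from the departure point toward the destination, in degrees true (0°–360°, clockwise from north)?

N = sin Δλ·cos φ₂ = -0.7727;  D = cos φ₁ sin φ₂ − sin φ₁ cos φ₂ cos Δλ = -0.2653
initial course = atan2(N, D) = 251.05°

251.1°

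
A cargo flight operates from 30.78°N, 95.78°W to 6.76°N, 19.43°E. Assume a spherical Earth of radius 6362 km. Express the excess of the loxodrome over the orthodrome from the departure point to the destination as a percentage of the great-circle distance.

2.9%

Great circle: σ = 1.8788 rad → d_gc = Rσ = 11952.9 km
Rhumb: Δφ = -0.4192, Δλ = +2.0108, Δψ = -0.4468, q = Δφ/Δψ = 0.9382 → d_rh = R√(Δφ²+q²Δλ²) = 12295.2 km
Excess = (12295.2 − 11952.9) / 11952.9 = 342.3 / 11952.9 = 2.86% ≈ 2.9%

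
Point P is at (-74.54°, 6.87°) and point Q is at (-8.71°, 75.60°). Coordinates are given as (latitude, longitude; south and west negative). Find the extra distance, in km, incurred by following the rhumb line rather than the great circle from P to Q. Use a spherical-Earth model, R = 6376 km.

279 km

Great circle: cos σ = sin φ₁ sin φ₂ + cos φ₁ cos φ₂ cos Δλ,  σ = 1.3268 rad → d_gc = 8460.0 km
Rhumb line: Δψ = +1.8444, q = Δφ/Δψ = 0.6229, d_rh = R√(Δφ²+q²Δλ²) = 8738.8 km
Excess = 8738.8 − 8460.0 = 278.8 ≈ 279 km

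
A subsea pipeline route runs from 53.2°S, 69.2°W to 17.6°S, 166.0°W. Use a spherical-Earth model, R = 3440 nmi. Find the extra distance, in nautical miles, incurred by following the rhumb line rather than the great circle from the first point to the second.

254 nmi

Great circle: cos σ = sin φ₁ sin φ₂ + cos φ₁ cos φ₂ cos Δλ,  σ = 1.3954 rad → d_gc = 4800.1 nmi
Rhumb line: Δψ = +0.7885, q = Δφ/Δψ = 0.7880, d_rh = R√(Δφ²+q²Δλ²) = 5053.8 nmi
Excess = 5053.8 − 4800.1 = 253.7 ≈ 254 nmi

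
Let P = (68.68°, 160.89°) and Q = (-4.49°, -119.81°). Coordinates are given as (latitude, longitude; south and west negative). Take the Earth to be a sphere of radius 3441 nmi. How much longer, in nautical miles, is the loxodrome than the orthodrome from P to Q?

180 nmi

Great circle: cos σ = sin φ₁ sin φ₂ + cos φ₁ cos φ₂ cos Δλ,  σ = 1.5764 rad → d_gc = 5424.5 nmi
Rhumb line: Δψ = -1.7485, q = Δφ/Δψ = 0.7304, d_rh = R√(Δφ²+q²Δλ²) = 5604.4 nmi
Excess = 5604.4 − 5424.5 = 179.9 ≈ 180 nmi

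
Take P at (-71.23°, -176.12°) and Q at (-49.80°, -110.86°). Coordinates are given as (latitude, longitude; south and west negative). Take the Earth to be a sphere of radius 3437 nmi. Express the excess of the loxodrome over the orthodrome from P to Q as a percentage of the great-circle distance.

Great circle: σ = 0.6265 rad → d_gc = Rσ = 2153.2 nmi
Rhumb: Δφ = +0.3740, Δλ = +1.1390, Δψ = +0.7949, q = Δφ/Δψ = 0.4706 → d_rh = R√(Δφ²+q²Δλ²) = 2246.3 nmi
Excess = (2246.3 − 2153.2) / 2153.2 = 93.1 / 2153.2 = 4.32% ≈ 4.3%

4.3%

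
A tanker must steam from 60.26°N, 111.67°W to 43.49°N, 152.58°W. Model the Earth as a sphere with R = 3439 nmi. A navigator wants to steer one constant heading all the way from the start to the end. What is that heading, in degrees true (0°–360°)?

Δψ = ln[tan(π/4+φ₂/2)/tan(π/4+φ₁/2)] = -0.4815
Δλ = -0.7140 rad (taken the short way round)
course = atan2(Δλ, Δψ) = 236.01°

236.0°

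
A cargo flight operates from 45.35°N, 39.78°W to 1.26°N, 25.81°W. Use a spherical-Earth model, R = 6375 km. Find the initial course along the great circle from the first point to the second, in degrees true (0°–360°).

N = sin Δλ·cos φ₂ = +0.2414;  D = cos φ₁ sin φ₂ − sin φ₁ cos φ₂ cos Δλ = -0.6748
initial course = atan2(N, D) = 160.32°

160.3°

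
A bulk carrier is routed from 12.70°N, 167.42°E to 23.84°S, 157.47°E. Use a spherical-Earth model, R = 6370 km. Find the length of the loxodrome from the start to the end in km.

4204 km

Rhumb course C = atan2(Δλ, Δψ) with Δψ = ln[tan(π/4+φ₂/2)/tan(π/4+φ₁/2)] = -0.6521, Δλ = -0.1737 → C = 194.91°
d = R·|Δφ| / |cos C| = 6370·0.63774 / 0.96632 = 4204 km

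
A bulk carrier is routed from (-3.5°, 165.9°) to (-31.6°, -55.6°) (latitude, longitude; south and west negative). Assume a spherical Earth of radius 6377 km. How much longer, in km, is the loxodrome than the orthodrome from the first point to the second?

694 km

Great circle: cos σ = sin φ₁ sin φ₂ + cos φ₁ cos φ₂ cos Δλ,  σ = 2.2202 rad → d_gc = 14158.3 km
Rhumb line: Δψ = -0.5207, q = Δφ/Δψ = 0.9419, d_rh = R√(Δφ²+q²Δλ²) = 14852.3 km
Excess = 14852.3 − 14158.3 = 694.0 ≈ 694 km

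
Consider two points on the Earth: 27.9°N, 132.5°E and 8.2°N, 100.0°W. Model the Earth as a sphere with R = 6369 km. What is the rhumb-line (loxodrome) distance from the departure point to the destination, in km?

13572 km

Δψ = ln[tan(π/4+φ₂/2)/tan(π/4+φ₁/2)] = -0.3638;  Δφ = -0.3438 rad,  Δλ = +2.2253 rad
q = Δφ/Δψ = 0.9451
d = R·√(Δφ² + q²Δλ²) = 6369·2.13101 = 13572 km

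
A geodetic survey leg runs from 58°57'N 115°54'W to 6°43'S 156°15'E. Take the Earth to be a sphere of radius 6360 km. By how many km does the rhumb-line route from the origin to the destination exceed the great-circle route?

311 km

Great circle: cos σ = sin φ₁ sin φ₂ + cos φ₁ cos φ₂ cos Δλ,  σ = 1.6519 rad → d_gc = 10505.9 km
Rhumb line: Δψ = -1.3984, q = Δφ/Δψ = 0.8196, d_rh = R√(Δφ²+q²Δλ²) = 10817.1 km
Excess = 10817.1 − 10505.9 = 311.2 ≈ 311 km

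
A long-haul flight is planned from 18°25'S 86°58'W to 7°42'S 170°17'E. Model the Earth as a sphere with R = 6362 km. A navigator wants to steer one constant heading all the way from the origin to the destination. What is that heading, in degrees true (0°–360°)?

Δψ = ln[tan(π/4+φ₂/2)/tan(π/4+φ₁/2)] = +0.1923
Δλ = -1.7933 rad (taken the short way round)
course = atan2(Δλ, Δψ) = 276.12°

276.1°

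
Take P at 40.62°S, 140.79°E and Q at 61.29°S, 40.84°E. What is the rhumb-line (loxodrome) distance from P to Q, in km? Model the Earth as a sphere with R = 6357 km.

Δψ = ln[tan(π/4+φ₂/2)/tan(π/4+φ₁/2)] = -0.5858;  Δφ = -0.3608 rad,  Δλ = -1.7445 rad
q = Δφ/Δψ = 0.6158
d = R·√(Δφ² + q²Δλ²) = 6357·1.13328 = 7204 km

7204 km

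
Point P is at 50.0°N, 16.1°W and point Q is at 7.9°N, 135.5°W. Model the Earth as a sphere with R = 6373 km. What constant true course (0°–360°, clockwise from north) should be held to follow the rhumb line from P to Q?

Meridional parts: M(φ₁)=+1.0107, M(φ₂)=+0.1383 → ΔM = -0.8724;  Δλ = -2.0839 rad
tan C = Δλ / ΔM = +2.3888 → C = 247.29°

247.3°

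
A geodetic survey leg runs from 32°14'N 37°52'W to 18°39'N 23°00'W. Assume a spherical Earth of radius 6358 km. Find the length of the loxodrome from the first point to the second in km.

Δψ = ln[tan(π/4+φ₂/2)/tan(π/4+φ₁/2)] = -0.2634;  Δφ = -0.2371 rad,  Δλ = +0.2595 rad
q = Δφ/Δψ = 0.8999
d = R·√(Δφ² + q²Δλ²) = 6358·0.33276 = 2116 km

2116 km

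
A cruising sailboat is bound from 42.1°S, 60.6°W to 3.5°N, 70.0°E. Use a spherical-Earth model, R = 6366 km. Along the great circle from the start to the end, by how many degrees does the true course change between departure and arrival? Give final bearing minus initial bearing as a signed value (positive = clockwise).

-75.9°

At departure: θ₁ = atan2(sin Δλ cos φ₂, cos φ₁ sin φ₂ − sin φ₁ cos φ₂ cos Δλ) = 117.24°
At arrival: θ₂ = atan2(sin Δλ cos φ₁, −cos φ₂ sin φ₁ + sin φ₂ cos φ₁ cos Δλ) = 41.37°
Δθ = θ₂ − θ₁ = -75.9°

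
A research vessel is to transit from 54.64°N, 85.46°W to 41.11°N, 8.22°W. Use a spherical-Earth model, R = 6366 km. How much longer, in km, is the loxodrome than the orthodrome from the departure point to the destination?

264 km

Great circle: cos σ = sin φ₁ sin φ₂ + cos φ₁ cos φ₂ cos Δλ,  σ = 0.8860 rad → d_gc = 5640.2 km
Rhumb line: Δψ = -0.3549, q = Δφ/Δψ = 0.6653, d_rh = R√(Δφ²+q²Δλ²) = 5904.5 km
Excess = 5904.5 − 5640.2 = 264.3 ≈ 264 km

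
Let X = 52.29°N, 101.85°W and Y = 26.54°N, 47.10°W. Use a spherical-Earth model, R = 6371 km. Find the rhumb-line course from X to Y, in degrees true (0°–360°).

Δψ = ln[tan(π/4+φ₂/2)/tan(π/4+φ₁/2)] = -0.5937
Δλ = +0.9556 rad (taken the short way round)
course = atan2(Δλ, Δψ) = 121.85°

121.9°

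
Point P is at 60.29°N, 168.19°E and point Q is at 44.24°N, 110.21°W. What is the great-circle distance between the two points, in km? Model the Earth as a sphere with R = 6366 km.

5429 km

Haversine: a = sin²(Δφ/2)+cos φ₁ cos φ₂ sin²(Δλ/2) = 0.17109;  σ = 2·atan2(√a,√(1−a))
σ = 48.866° → d = Rσ = 6366·0.85287 = 5429 km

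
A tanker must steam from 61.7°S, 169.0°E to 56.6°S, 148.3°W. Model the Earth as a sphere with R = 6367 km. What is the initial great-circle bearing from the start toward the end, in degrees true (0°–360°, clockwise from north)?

96.1°

θ = atan2( sin Δλ·cos φ₂ ,  cos φ₁ sin φ₂ − sin φ₁ cos φ₂ cos Δλ )
  = atan2(+0.3733, -0.0396) = 96.05°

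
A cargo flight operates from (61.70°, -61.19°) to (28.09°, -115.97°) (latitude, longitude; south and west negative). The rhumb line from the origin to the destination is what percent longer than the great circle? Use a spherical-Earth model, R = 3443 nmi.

Great circle: σ = 0.8556 rad → d_gc = Rσ = 2945.7 nmi
Rhumb: Δφ = -0.5866, Δλ = -0.9561, Δψ = -0.8667, q = Δφ/Δψ = 0.6768 → d_rh = R√(Δφ²+q²Δλ²) = 3007.1 nmi
Excess = (3007.1 − 2945.7) / 2945.7 = 61.4 / 2945.7 = 2.08% ≈ 2.1%

2.1%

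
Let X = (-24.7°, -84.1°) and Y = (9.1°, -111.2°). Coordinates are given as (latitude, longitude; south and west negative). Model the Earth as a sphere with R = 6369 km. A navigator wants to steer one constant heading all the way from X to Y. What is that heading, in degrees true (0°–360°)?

Meridional parts: M(φ₁)=-0.4451, M(φ₂)=+0.1595 → ΔM = +0.6046;  Δλ = -0.4730 rad
tan C = Δλ / ΔM = -0.7823 → C = 321.96°

322.0°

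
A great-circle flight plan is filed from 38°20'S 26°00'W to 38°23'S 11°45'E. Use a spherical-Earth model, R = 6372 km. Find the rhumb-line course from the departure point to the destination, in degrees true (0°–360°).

Δψ = ln[tan(π/4+φ₂/2)/tan(π/4+φ₁/2)] = -0.0011
Δλ = +0.6589 rad (taken the short way round)
course = atan2(Δλ, Δψ) = 90.10°

90.1°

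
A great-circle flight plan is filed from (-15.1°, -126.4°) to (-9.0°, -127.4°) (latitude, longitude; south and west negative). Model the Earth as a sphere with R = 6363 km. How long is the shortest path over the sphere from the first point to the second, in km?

Haversine: a = sin²(Δφ/2)+cos φ₁ cos φ₂ sin²(Δλ/2) = 0.00290;  σ = 2·atan2(√a,√(1−a))
σ = 6.178° → d = Rσ = 6363·0.10782 = 686 km

686 km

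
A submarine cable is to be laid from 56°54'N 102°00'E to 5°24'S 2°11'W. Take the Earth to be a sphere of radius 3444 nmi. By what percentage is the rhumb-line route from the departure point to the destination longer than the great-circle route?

4.4%

Great circle: σ = 1.7845 rad → d_gc = Rσ = 6145.7 nmi
Rhumb: Δφ = -1.0873, Δλ = -1.8183, Δψ = -1.3079, q = Δφ/Δψ = 0.8314 → d_rh = R√(Δφ²+q²Δλ²) = 6413.3 nmi
Excess = (6413.3 − 6145.7) / 6145.7 = 267.6 / 6145.7 = 4.354% ≈ 4.4%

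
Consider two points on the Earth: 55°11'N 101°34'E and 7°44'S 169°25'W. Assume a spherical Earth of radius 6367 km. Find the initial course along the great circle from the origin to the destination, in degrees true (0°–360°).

95.2°

N = sin Δλ·cos φ₂ = +0.9908;  D = cos φ₁ sin φ₂ − sin φ₁ cos φ₂ cos Δλ = -0.0908
initial course = atan2(N, D) = 95.24°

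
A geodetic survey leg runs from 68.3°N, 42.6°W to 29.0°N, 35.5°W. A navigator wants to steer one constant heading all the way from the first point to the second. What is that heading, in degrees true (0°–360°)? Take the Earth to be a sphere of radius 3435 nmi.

173.7°

Meridional parts: M(φ₁)=+1.6520, M(φ₂)=+0.5293 → ΔM = -1.1228;  Δλ = +0.1239 rad
tan C = Δλ / ΔM = -0.1104 → C = 173.70°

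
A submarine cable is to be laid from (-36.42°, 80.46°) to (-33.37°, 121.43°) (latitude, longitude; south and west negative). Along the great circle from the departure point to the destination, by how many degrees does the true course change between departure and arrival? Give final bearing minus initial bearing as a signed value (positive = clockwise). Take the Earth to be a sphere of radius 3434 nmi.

Initial bearing θ₁ = atan2(sin Δλ cos φ₂, cos φ₁ sin φ₂ − sin φ₁ cos φ₂ cos Δλ) = 97.10°
Final bearing θ₂ = (initial bearing from the destination back to the start) + 180° = 72.97°
Δθ = θ₂ − θ₁ = -24.1°

-24.1°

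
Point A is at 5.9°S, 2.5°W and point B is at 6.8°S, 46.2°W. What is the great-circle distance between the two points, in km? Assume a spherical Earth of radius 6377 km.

cos σ = sin φ₁ sin φ₂ + cos φ₁ cos φ₂ cos Δλ
      = sin(-5.90°)sin(-6.80°) + cos(-5.90°)cos(-6.80°)cos(-43.70°) = 0.7262
σ = 43.427° → d = Rσ = 6377·0.75795 = 4833 km

4833 km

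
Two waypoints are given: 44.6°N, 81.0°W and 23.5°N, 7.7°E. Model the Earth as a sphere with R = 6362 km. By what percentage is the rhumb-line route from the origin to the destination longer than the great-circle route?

3.9%

Great circle: σ = 1.2716 rad → d_gc = Rσ = 8089.6 km
Rhumb: Δφ = -0.3683, Δλ = +1.5481, Δψ = -0.4494, q = Δφ/Δψ = 0.8195 → d_rh = R√(Δφ²+q²Δλ²) = 8404.5 km
Excess = (8404.5 − 8089.6) / 8089.6 = 314.9 / 8089.6 = 3.89% ≈ 3.9%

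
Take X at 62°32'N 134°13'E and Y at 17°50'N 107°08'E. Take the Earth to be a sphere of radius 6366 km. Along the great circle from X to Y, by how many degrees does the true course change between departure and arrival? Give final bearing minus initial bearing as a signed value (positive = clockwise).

Initial bearing θ₁ = atan2(sin Δλ cos φ₂, cos φ₁ sin φ₂ − sin φ₁ cos φ₂ cos Δλ) = 215.36°
Final bearing θ₂ = (initial bearing from the destination back to the start) + 180° = 196.28°
Δθ = θ₂ − θ₁ = -19.1°

-19.1°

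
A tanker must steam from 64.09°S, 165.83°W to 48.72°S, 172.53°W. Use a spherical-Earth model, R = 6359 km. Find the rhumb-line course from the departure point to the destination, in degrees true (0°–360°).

346.7°

Δψ = ln[tan(π/4+φ₂/2)/tan(π/4+φ₁/2)] = +0.4931
Δλ = -0.1169 rad (taken the short way round)
course = atan2(Δλ, Δψ) = 346.66°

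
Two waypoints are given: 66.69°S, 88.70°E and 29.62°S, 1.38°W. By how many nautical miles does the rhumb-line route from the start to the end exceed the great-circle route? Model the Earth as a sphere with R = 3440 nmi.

258 nmi

Great circle: cos σ = sin φ₁ sin φ₂ + cos φ₁ cos φ₂ cos Δλ,  σ = 1.1002 rad → d_gc = 3784.7 nmi
Rhumb line: Δψ = +1.0369, q = Δφ/Δψ = 0.6240, d_rh = R√(Δφ²+q²Δλ²) = 4042.5 nmi
Excess = 4042.5 − 3784.7 = 257.8 ≈ 258 nmi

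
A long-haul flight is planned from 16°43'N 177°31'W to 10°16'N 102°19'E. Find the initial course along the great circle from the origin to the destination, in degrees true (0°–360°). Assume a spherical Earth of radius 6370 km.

N = sin Δλ·cos φ₂ = -0.9695;  D = cos φ₁ sin φ₂ − sin φ₁ cos φ₂ cos Δλ = +0.1224
initial course = atan2(N, D) = 277.19°

277.2°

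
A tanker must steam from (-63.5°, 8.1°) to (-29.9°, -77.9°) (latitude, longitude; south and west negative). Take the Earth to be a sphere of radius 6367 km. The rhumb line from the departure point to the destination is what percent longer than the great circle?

Great circle: σ = 1.0780 rad → d_gc = Rσ = 6863.6 km
Rhumb: Δφ = +0.5864, Δλ = -1.5010, Δψ = +0.8989, q = Δφ/Δψ = 0.6524 → d_rh = R√(Δφ²+q²Δλ²) = 7267.3 km
Excess = (7267.3 − 6863.6) / 6863.6 = 403.7 / 6863.6 = 5.88% ≈ 5.9%

5.9%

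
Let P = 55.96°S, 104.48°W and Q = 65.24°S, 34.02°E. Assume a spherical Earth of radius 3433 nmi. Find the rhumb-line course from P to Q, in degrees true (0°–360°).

97.8°

Meridional parts: M(φ₁)=-1.1838, M(φ₂)=-1.5164 → ΔM = -0.3326;  Δλ = +2.4173 rad
tan C = Δλ / ΔM = -7.2677 → C = 97.83°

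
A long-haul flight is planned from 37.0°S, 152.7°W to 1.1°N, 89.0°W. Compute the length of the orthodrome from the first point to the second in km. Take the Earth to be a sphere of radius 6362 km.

cos σ = sin φ₁ sin φ₂ + cos φ₁ cos φ₂ cos Δλ
      = sin(-37.00°)sin(1.10°) + cos(-37.00°)cos(1.10°)cos(63.70°) = 0.3422
σ = 69.987° → d = Rσ = 6362·1.22150 = 7771 km

7771 km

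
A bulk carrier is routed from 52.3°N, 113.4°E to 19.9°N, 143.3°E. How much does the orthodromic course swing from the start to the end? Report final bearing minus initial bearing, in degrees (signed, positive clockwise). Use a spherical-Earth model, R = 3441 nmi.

Initial bearing θ₁ = atan2(sin Δλ cos φ₂, cos φ₁ sin φ₂ − sin φ₁ cos φ₂ cos Δλ) = 132.98°
Final bearing θ₂ = (initial bearing from the destination back to the start) + 180° = 151.59°
Δθ = θ₂ − θ₁ = +18.6°

+18.6°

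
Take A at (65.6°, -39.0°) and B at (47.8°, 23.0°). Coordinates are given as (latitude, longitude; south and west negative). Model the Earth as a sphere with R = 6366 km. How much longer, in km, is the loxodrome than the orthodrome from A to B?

Great circle: cos σ = sin φ₁ sin φ₂ + cos φ₁ cos φ₂ cos Δλ,  σ = 0.6353 rad → d_gc = 4044.12 km
Rhumb line: Δψ = -0.5793, q = Δφ/Δψ = 0.5363, d_rh = R√(Δφ²+q²Δλ²) = 4190.60 km
Excess = 4190.60 − 4044.12 = 146.48 ≈ 146 km

146 km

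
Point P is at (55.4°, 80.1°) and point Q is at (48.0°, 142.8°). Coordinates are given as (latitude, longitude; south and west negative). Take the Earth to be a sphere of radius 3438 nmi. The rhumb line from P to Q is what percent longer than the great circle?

3.3%

Great circle: σ = 0.6665 rad → d_gc = Rσ = 2291.5 nmi
Rhumb: Δφ = -0.1292, Δλ = +1.0943, Δψ = -0.2090, q = Δφ/Δψ = 0.6180 → d_rh = R√(Δφ²+q²Δλ²) = 2367.0 nmi
Excess = (2367.0 − 2291.5) / 2291.5 = 75.5 / 2291.5 = 3.29% ≈ 3.3%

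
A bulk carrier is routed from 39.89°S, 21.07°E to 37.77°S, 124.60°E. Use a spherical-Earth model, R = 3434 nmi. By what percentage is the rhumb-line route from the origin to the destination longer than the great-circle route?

6.9%

Great circle: σ = 1.3172 rad → d_gc = Rσ = 4523.2 nmi
Rhumb: Δφ = +0.0370, Δλ = +1.8069, Δψ = +0.0475, q = Δφ/Δψ = 0.7789 → d_rh = R√(Δφ²+q²Δλ²) = 4834.8 nmi
Excess = (4834.8 − 4523.2) / 4523.2 = 311.6 / 4523.2 = 6.89% ≈ 6.9%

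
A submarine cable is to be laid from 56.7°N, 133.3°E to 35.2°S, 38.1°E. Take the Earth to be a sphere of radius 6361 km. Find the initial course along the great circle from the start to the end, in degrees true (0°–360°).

252.6°

θ = atan2( sin Δλ·cos φ₂ ,  cos φ₁ sin φ₂ − sin φ₁ cos φ₂ cos Δλ )
  = atan2(-0.8138, -0.2546) = 252.63°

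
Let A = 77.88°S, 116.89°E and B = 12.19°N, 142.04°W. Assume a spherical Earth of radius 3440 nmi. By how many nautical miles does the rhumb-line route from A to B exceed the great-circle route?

399 nmi

Great circle: cos σ = sin φ₁ sin φ₂ + cos φ₁ cos φ₂ cos Δλ,  σ = 1.8192 rad → d_gc = 6258.0 nmi
Rhumb line: Δψ = +2.4572, q = Δφ/Δψ = 0.6398, d_rh = R√(Δφ²+q²Δλ²) = 6657.0 nmi
Excess = 6657.0 − 6258.0 = 399.0 ≈ 399 nmi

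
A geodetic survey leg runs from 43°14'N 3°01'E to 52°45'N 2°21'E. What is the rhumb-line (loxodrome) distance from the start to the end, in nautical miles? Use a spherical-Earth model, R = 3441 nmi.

Δψ = ln[tan(π/4+φ₂/2)/tan(π/4+φ₁/2)] = +0.2492;  Δφ = +0.1661 rad,  Δλ = -0.0116 rad
q = Δφ/Δψ = 0.6666
d = R·√(Δφ² + q²Δλ²) = 3441·0.16628 = 572 nmi

572 nmi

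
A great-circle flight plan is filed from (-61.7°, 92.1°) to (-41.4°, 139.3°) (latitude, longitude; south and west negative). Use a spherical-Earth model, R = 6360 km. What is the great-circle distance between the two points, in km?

Haversine: a = sin²(Δφ/2)+cos φ₁ cos φ₂ sin²(Δλ/2) = 0.08805;  σ = 2·atan2(√a,√(1−a))
σ = 34.524° → d = Rσ = 6360·0.60255 = 3832 km

3832 km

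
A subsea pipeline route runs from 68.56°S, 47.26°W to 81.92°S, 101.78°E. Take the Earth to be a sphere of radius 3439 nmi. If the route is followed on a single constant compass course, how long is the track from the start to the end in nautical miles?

2262 nmi

Rhumb course C = atan2(Δλ, Δψ) with Δψ = ln[tan(π/4+φ₂/2)/tan(π/4+φ₁/2)] = -0.9860, Δλ = +2.6012 → C = 110.76°
d = R·|Δφ| / |cos C| = 3439·0.23318 / 0.35443 = 2262 nmi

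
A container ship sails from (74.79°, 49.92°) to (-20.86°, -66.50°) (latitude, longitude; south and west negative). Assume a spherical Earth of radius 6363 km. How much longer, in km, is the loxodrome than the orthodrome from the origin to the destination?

Great circle: cos σ = sin φ₁ sin φ₂ + cos φ₁ cos φ₂ cos Δλ,  σ = 2.0406 rad → d_gc = 12984.2 km
Rhumb line: Δψ = -2.3859, q = Δφ/Δψ = 0.6997, d_rh = R√(Δφ²+q²Δλ²) = 13952.5 km
Excess = 13952.5 − 12984.2 = 968.3 ≈ 968 km

968 km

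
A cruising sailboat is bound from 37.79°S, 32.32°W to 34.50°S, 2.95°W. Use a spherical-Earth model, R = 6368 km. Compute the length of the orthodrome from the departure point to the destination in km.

Haversine: a = sin²(Δφ/2)+cos φ₁ cos φ₂ sin²(Δλ/2) = 0.04268;  σ = 2·atan2(√a,√(1−a))
σ = 23.845° → d = Rσ = 6368·0.41617 = 2650 km

2650 km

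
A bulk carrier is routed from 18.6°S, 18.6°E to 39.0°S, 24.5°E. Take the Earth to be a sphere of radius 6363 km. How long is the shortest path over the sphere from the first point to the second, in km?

2336 km

Haversine: a = sin²(Δφ/2)+cos φ₁ cos φ₂ sin²(Δλ/2) = 0.03331;  σ = 2·atan2(√a,√(1−a))
σ = 21.032° → d = Rσ = 6363·0.36708 = 2336 km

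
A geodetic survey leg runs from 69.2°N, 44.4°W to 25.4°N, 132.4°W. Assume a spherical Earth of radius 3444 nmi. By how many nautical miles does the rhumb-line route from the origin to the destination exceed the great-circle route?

251 nmi

Great circle: cos σ = sin φ₁ sin φ₂ + cos φ₁ cos φ₂ cos Δλ,  σ = 1.1460 rad → d_gc = 3946.7 nmi
Rhumb line: Δψ = -1.2368, q = Δφ/Δψ = 0.6181, d_rh = R√(Δφ²+q²Δλ²) = 4197.8 nmi
Excess = 4197.8 − 3946.7 = 251.1 ≈ 251 nmi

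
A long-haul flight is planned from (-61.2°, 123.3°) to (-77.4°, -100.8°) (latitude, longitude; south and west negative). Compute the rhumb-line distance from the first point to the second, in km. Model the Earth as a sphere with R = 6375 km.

5377 km

Rhumb course C = atan2(Δλ, Δψ) with Δψ = ln[tan(π/4+φ₂/2)/tan(π/4+φ₁/2)] = -0.8440, Δλ = +2.3719 → C = 109.59°
d = R·|Δφ| / |cos C| = 6375·0.28274 / 0.33524 = 5377 km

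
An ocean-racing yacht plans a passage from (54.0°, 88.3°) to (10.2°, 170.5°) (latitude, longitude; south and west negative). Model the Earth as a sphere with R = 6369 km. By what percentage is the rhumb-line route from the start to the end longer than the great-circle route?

Great circle: σ = 1.3472 rad → d_gc = Rσ = 8580.1 km
Rhumb: Δφ = -0.7645, Δλ = +1.4347, Δψ = -0.9452, q = Δφ/Δψ = 0.8088 → d_rh = R√(Δφ²+q²Δλ²) = 8849.7 km
Excess = (8849.7 − 8580.1) / 8580.1 = 269.6 / 8580.1 = 3.14% ≈ 3.1%

3.1%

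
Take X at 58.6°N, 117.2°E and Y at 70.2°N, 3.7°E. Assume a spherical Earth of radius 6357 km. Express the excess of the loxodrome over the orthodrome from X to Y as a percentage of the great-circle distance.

15.6%

Great circle: σ = 0.7485 rad → d_gc = Rσ = 4758.2 km
Rhumb: Δφ = +0.2025, Δλ = -1.9809, Δψ = +0.4766, q = Δφ/Δψ = 0.4248 → d_rh = R√(Δφ²+q²Δλ²) = 5502.3 km
Excess = (5502.3 − 4758.2) / 4758.2 = 744.1 / 4758.2 = 15.64% ≈ 15.6%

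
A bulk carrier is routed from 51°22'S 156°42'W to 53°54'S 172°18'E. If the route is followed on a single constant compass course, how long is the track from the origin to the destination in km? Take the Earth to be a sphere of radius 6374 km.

Δψ = ln[tan(π/4+φ₂/2)/tan(π/4+φ₁/2)] = -0.0729;  Δφ = -0.0442 rad,  Δλ = -0.5411 rad
q = Δφ/Δψ = 0.6067
d = R·√(Δφ² + q²Δλ²) = 6374·0.33122 = 2111 km

2111 km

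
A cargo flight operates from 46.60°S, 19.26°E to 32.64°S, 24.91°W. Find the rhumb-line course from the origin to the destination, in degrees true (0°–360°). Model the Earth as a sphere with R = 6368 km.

292.4°

Δψ = ln[tan(π/4+φ₂/2)/tan(π/4+φ₁/2)] = +0.3182
Δλ = -0.7709 rad (taken the short way round)
course = atan2(Δλ, Δψ) = 292.43°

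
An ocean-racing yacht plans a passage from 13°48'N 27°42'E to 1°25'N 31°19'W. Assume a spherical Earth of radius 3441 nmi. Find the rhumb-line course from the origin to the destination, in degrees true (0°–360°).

Δψ = ln[tan(π/4+φ₂/2)/tan(π/4+φ₁/2)] = -0.2185
Δλ = -1.0300 rad (taken the short way round)
course = atan2(Δλ, Δψ) = 258.02°

258.0°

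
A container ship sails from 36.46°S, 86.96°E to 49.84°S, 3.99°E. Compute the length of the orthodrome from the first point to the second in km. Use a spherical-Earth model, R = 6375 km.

cos σ = sin φ₁ sin φ₂ + cos φ₁ cos φ₂ cos Δλ
      = sin(-36.46°)sin(-49.84°) + cos(-36.46°)cos(-49.84°)cos(-82.97°) = 0.5176
σ = 58.826° → d = Rσ = 6375·1.02670 = 6545 km

6545 km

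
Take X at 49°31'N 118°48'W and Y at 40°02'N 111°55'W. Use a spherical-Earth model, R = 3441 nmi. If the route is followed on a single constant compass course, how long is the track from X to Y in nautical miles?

Rhumb course C = atan2(Δλ, Δψ) with Δψ = ln[tan(π/4+φ₂/2)/tan(π/4+φ₁/2)] = -0.2340, Δλ = +0.1201 → C = 152.82°
d = R·|Δφ| / |cos C| = 3441·0.16552 / 0.88957 = 640 nmi

640 nmi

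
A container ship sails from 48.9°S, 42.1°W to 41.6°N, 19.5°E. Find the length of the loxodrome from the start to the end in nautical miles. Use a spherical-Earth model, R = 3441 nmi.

6349 nmi

Rhumb course C = atan2(Δλ, Δψ) with Δψ = ln[tan(π/4+φ₂/2)/tan(π/4+φ₁/2)] = +1.7810, Δλ = +1.0751 → C = 31.12°
d = R·|Δφ| / |cos C| = 3441·1.57952 / 0.85610 = 6349 nmi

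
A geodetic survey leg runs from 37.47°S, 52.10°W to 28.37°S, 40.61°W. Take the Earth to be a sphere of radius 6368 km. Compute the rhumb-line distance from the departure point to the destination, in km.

1472 km

Δψ = ln[tan(π/4+φ₂/2)/tan(π/4+φ₁/2)] = +0.1896;  Δφ = +0.1588 rad,  Δλ = +0.2005 rad
q = Δφ/Δψ = 0.8378
d = R·√(Δφ² + q²Δλ²) = 6368·0.23120 = 1472 km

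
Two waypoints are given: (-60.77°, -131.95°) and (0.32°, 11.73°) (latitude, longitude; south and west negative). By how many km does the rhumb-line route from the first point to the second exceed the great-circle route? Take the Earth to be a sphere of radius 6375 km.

1716 km

Great circle: cos σ = sin φ₁ sin φ₂ + cos φ₁ cos φ₂ cos Δλ,  σ = 1.9805 rad → d_gc = 12625.5 km
Rhumb line: Δψ = +1.3497, q = Δφ/Δψ = 0.7899, d_rh = R√(Δφ²+q²Δλ²) = 14341.6 km
Excess = 14341.6 − 12625.5 = 1716.1 ≈ 1716 km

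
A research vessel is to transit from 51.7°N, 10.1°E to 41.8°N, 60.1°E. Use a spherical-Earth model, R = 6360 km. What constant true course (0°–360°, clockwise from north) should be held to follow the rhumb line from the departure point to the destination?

Δψ = ln[tan(π/4+φ₂/2)/tan(π/4+φ₁/2)] = -0.2532
Δλ = +0.8727 rad (taken the short way round)
course = atan2(Δλ, Δψ) = 106.18°

106.2°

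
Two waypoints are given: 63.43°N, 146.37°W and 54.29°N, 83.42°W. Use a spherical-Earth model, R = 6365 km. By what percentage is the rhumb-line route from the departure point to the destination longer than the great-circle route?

3.9%

Great circle: σ = 0.5643 rad → d_gc = Rσ = 3591.9 km
Rhumb: Δφ = -0.1595, Δλ = +1.0987, Δψ = -0.3106, q = Δφ/Δψ = 0.5136 → d_rh = R√(Δφ²+q²Δλ²) = 3732.1 km
Excess = (3732.1 − 3591.9) / 3591.9 = 140.2 / 3591.9 = 3.90% ≈ 3.9%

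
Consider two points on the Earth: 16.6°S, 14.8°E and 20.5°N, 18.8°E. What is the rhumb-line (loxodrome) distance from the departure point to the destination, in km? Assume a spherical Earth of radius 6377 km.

4152 km

Δψ = ln[tan(π/4+φ₂/2)/tan(π/4+φ₁/2)] = +0.6595;  Δφ = +0.6475 rad,  Δλ = +0.0698 rad
q = Δφ/Δψ = 0.9818
d = R·√(Δφ² + q²Δλ²) = 6377·0.65113 = 4152 km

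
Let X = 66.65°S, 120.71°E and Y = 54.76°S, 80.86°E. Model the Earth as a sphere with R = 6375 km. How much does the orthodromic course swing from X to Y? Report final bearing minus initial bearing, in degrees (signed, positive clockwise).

At departure: θ₁ = atan2(sin Δλ cos φ₂, cos φ₁ sin φ₂ − sin φ₁ cos φ₂ cos Δλ) = 282.65°
At arrival: θ₂ = atan2(sin Δλ cos φ₁, −cos φ₂ sin φ₁ + sin φ₂ cos φ₁ cos Δλ) = 317.92°
Δθ = θ₂ − θ₁ = +35.3°

+35.3°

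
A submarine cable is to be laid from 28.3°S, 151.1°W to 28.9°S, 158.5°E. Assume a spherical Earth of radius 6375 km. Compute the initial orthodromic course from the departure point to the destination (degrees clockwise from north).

N = sin Δλ·cos φ₂ = -0.6746;  D = cos φ₁ sin φ₂ − sin φ₁ cos φ₂ cos Δλ = -0.1610
initial course = atan2(N, D) = 256.58°

256.6°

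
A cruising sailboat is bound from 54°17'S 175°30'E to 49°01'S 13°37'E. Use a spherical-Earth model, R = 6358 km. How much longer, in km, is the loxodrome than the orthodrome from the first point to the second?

Great circle: cos σ = sin φ₁ sin φ₂ + cos φ₁ cos φ₂ cos Δλ,  σ = 1.3191 rad → d_gc = 8386.9 km
Rhumb line: Δψ = +0.1484, q = Δφ/Δψ = 0.6195, d_rh = R√(Δφ²+q²Δλ²) = 11144.8 km
Excess = 11144.8 − 8386.9 = 2757.9 ≈ 2758 km

2758 km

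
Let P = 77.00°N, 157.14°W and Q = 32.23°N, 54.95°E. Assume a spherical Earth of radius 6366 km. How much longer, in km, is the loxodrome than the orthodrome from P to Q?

Great circle: cos σ = sin φ₁ sin φ₂ + cos φ₁ cos φ₂ cos Δλ,  σ = 1.2042 rad → d_gc = 7666.0 km
Rhumb line: Δψ = -1.5773, q = Δφ/Δψ = 0.4954, d_rh = R√(Δφ²+q²Δλ²) = 9540.4 km
Excess = 9540.4 − 7666.0 = 1874.4 ≈ 1874 km

1874 km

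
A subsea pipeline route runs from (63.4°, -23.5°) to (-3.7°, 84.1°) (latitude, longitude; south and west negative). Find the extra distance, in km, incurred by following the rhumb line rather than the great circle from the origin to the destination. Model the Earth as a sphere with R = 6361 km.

Great circle: cos σ = sin φ₁ sin φ₂ + cos φ₁ cos φ₂ cos Δλ,  σ = 1.7648 rad → d_gc = 11226.0 km
Rhumb line: Δψ = -1.5069, q = Δφ/Δψ = 0.7772, d_rh = R√(Δφ²+q²Δλ²) = 11903.2 km
Excess = 11903.2 − 11226.0 = 677.2 ≈ 677 km

677 km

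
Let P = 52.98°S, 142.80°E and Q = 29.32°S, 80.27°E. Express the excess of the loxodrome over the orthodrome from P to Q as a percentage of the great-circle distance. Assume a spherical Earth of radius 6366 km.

Great circle: σ = 0.8852 rad → d_gc = Rσ = 5635.2 km
Rhumb: Δφ = +0.4129, Δλ = -1.0914, Δψ = +0.5586, q = Δφ/Δψ = 0.7392 → d_rh = R√(Δφ²+q²Δλ²) = 5769.6 km
Excess = (5769.6 − 5635.2) / 5635.2 = 134.4 / 5635.2 = 2.39% ≈ 2.4%

2.4%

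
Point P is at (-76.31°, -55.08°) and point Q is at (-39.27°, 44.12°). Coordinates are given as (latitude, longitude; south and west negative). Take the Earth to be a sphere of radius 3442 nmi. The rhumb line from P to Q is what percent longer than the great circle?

10.1%

Great circle: σ = 0.9451 rad → d_gc = Rσ = 3252.9 nmi
Rhumb: Δφ = +0.6465, Δλ = +1.7314, Δψ = +1.3736, q = Δφ/Δψ = 0.4706 → d_rh = R√(Δφ²+q²Δλ²) = 3580.2 nmi
Excess = (3580.2 − 3252.9) / 3252.9 = 327.3 / 3252.9 = 10.06% ≈ 10.1%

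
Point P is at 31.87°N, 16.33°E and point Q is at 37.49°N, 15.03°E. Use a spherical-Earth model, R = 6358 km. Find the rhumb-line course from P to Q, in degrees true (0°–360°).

349.2°

Δψ = ln[tan(π/4+φ₂/2)/tan(π/4+φ₁/2)] = +0.1194
Δλ = -0.0227 rad (taken the short way round)
course = atan2(Δλ, Δψ) = 349.24°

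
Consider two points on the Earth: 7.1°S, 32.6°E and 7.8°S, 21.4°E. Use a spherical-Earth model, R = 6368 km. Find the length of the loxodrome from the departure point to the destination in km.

1237 km

Δψ = ln[tan(π/4+φ₂/2)/tan(π/4+φ₁/2)] = -0.0123;  Δφ = -0.0122 rad,  Δλ = -0.1955 rad
q = Δφ/Δψ = 0.9916
d = R·√(Δφ² + q²Δλ²) = 6368·0.19421 = 1237 km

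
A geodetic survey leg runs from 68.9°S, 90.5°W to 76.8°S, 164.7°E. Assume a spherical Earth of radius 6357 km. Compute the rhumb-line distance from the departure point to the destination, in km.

3480 km

Δψ = ln[tan(π/4+φ₂/2)/tan(π/4+φ₁/2)] = -0.4760;  Δφ = -0.1379 rad,  Δλ = -1.8291 rad
q = Δφ/Δψ = 0.2897
d = R·√(Δφ² + q²Δλ²) = 6357·0.54746 = 3480 km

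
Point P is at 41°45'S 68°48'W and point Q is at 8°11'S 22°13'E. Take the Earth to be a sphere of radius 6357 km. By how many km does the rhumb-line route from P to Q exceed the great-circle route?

241 km

Great circle: cos σ = sin φ₁ sin φ₂ + cos φ₁ cos φ₂ cos Δλ,  σ = 1.4890 rad → d_gc = 9465.7 km
Rhumb line: Δψ = +0.6600, q = Δφ/Δψ = 0.8877, d_rh = R√(Δφ²+q²Δλ²) = 9706.8 km
Excess = 9706.8 − 9465.7 = 241.1 ≈ 241 km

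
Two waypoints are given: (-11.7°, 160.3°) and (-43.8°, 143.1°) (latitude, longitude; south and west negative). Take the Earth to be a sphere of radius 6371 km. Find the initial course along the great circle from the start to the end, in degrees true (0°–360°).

θ = atan2( sin Δλ·cos φ₂ ,  cos φ₁ sin φ₂ − sin φ₁ cos φ₂ cos Δλ )
  = atan2(-0.2134, -0.5379) = 201.64°

201.6°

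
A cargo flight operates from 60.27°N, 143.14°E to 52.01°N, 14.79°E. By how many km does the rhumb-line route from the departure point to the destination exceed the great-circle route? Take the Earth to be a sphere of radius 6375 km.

Great circle: cos σ = sin φ₁ sin φ₂ + cos φ₁ cos φ₂ cos Δλ,  σ = 1.0530 rad → d_gc = 6712.7 km
Rhumb line: Δψ = -0.2600, q = Δφ/Δψ = 0.5545, d_rh = R√(Δφ²+q²Δλ²) = 7972.3 km
Excess = 7972.3 − 6712.7 = 1259.6 ≈ 1260 km

1260 km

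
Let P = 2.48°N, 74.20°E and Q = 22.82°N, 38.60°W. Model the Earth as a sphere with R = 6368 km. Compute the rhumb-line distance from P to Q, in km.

12370 km

Rhumb course C = atan2(Δλ, Δψ) with Δψ = ln[tan(π/4+φ₂/2)/tan(π/4+φ₁/2)] = +0.3660, Δλ = -1.9687 → C = 280.53°
d = R·|Δφ| / |cos C| = 6368·0.35500 / 0.18275 = 12370 km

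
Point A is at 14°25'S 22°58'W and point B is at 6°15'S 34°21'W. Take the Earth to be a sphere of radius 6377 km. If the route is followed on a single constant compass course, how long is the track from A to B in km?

Δψ = ln[tan(π/4+φ₂/2)/tan(π/4+φ₁/2)] = +0.1450;  Δφ = +0.1425 rad,  Δλ = -0.1987 rad
q = Δφ/Δψ = 0.9829
d = R·√(Δφ² + q²Δλ²) = 6377·0.24176 = 1542 km

1542 km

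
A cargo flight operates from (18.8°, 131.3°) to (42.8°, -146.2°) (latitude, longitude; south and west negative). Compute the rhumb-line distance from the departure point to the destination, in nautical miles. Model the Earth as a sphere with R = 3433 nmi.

Rhumb course C = atan2(Δλ, Δψ) with Δψ = ln[tan(π/4+φ₂/2)/tan(π/4+φ₁/2)] = +0.4939, Δλ = +1.4399 → C = 71.07°
d = R·|Δφ| / |cos C| = 3433·0.41888 / 0.32446 = 4432 nmi

4432 nmi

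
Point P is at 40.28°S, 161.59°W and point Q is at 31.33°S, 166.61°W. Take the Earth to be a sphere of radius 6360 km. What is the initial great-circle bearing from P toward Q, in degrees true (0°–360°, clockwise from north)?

θ = atan2( sin Δλ·cos φ₂ ,  cos φ₁ sin φ₂ − sin φ₁ cos φ₂ cos Δλ )
  = atan2(-0.0747, +0.1535) = 334.03°

334.0°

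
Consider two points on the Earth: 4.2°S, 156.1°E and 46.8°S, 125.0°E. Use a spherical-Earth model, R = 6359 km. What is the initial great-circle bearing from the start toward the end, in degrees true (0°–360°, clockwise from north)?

N = sin Δλ·cos φ₂ = -0.3536;  D = cos φ₁ sin φ₂ − sin φ₁ cos φ₂ cos Δλ = -0.6841
initial course = atan2(N, D) = 207.33°

207.3°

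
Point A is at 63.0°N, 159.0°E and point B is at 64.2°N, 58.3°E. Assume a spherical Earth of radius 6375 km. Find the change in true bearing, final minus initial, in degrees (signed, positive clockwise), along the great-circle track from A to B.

-94.5°

Initial bearing θ₁ = atan2(sin Δλ cos φ₂, cos φ₁ sin φ₂ − sin φ₁ cos φ₂ cos Δλ) = 318.34°
Final bearing θ₂ = (initial bearing from the destination back to the start) + 180° = 223.89°
Δθ = θ₂ − θ₁ = -94.5°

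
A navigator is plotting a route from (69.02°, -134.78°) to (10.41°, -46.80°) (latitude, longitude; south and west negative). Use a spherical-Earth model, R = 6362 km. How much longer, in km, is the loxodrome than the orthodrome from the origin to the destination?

Great circle: cos σ = sin φ₁ sin φ₂ + cos φ₁ cos φ₂ cos Δλ,  σ = 1.3887 rad → d_gc = 8834.7 km
Rhumb line: Δψ = -1.5038, q = Δφ/Δψ = 0.6802, d_rh = R√(Δφ²+q²Δλ²) = 9301.1 km
Excess = 9301.1 − 8834.7 = 466.4 ≈ 466 km

466 km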